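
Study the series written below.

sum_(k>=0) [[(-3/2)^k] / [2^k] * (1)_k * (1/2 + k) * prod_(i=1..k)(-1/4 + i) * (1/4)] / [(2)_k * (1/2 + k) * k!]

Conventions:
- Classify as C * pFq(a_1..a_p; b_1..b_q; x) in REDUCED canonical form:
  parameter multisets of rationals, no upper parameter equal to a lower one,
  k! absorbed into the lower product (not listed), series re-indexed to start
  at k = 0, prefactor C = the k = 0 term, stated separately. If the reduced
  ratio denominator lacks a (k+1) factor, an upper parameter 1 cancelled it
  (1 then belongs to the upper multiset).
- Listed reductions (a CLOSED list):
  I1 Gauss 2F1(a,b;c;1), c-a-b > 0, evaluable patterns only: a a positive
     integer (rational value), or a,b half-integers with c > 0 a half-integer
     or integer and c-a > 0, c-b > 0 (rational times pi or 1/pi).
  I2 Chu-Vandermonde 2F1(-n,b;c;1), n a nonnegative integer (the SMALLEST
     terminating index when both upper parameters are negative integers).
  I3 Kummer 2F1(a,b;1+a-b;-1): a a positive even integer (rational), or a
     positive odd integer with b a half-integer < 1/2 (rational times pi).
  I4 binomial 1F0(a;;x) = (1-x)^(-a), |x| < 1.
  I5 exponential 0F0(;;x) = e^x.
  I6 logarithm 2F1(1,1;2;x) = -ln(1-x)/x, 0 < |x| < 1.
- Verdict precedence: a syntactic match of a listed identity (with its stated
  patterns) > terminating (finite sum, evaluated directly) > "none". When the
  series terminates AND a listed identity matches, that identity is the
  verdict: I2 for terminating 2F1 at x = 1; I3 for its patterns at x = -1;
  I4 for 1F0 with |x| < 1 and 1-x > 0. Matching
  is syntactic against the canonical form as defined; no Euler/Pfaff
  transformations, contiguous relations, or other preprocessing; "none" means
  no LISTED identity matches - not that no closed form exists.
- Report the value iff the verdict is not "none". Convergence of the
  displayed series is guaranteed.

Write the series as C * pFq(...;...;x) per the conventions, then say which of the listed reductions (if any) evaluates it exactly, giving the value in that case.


At argument -3/4: a 2F1 with upper {3/4, 1}, lower {2}, scaled by C = 1/4. Verdict: none. No listed pattern accepts 2F1(3/4, 1; 2; -3/4).

First insight: t_0 = 1/4 here, and the two k-th powers (C = 1/4, x = -3/4) combine into one argument.
Term ratio: r(k) = (-3/4) * (k+3/4) (k+1) / [(k+2) (k+1)] - rational in k, leading ratio (-3/4); with t_0 = 1/4, classification follows.


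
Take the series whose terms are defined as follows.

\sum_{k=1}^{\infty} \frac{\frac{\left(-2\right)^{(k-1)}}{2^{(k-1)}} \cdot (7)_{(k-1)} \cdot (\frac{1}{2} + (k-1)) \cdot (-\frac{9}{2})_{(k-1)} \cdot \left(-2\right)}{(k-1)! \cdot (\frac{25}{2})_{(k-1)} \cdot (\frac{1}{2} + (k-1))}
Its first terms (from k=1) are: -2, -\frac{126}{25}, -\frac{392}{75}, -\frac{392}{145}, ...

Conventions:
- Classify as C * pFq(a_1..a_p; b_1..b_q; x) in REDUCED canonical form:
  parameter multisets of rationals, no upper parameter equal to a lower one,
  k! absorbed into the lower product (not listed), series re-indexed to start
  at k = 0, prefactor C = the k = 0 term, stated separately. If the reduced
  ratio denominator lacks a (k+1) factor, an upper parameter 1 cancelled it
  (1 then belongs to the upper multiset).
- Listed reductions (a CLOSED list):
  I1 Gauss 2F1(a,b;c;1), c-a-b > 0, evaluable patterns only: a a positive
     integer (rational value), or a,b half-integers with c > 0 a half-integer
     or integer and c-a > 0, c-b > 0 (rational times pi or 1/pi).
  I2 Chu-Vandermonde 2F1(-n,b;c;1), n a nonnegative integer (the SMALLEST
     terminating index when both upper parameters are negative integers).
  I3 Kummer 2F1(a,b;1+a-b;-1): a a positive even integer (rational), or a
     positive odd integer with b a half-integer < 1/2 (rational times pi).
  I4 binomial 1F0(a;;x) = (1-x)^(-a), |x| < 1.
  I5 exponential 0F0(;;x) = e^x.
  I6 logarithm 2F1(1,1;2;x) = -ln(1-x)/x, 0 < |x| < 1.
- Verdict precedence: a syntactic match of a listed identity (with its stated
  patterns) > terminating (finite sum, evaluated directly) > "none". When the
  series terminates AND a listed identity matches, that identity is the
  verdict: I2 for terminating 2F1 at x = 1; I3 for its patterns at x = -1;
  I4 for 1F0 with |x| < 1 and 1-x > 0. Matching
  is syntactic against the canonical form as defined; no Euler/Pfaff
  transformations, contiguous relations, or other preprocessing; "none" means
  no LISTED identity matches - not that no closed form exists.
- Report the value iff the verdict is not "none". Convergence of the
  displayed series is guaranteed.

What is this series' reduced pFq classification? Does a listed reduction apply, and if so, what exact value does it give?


With C = -2: the canonical form is 2F1(-\frac{9}{2}, 7; \frac{25}{2}; -1). Verdict at x = -1: the Kummer evaluation I3 matches (x = -1; c = \frac{25}{2} equals 1+a-b for upper {-\frac{9}{2}, 7}: listed pattern). Hence: \left(-\frac{334639305}{67108864}\right) \cdot \pi.

Structural cue: t_0 being -2, k + 1/2 divides numerator and denominator alike; prefactor -2 after cancelling.
Adjacent-term ratio: r(k) = -1 * (k-\frac{9}{2}) (k+7) / [(k+\frac{25}{2}) (k+1)] ; factor over Q: parameters, x = -1, and C = -2.


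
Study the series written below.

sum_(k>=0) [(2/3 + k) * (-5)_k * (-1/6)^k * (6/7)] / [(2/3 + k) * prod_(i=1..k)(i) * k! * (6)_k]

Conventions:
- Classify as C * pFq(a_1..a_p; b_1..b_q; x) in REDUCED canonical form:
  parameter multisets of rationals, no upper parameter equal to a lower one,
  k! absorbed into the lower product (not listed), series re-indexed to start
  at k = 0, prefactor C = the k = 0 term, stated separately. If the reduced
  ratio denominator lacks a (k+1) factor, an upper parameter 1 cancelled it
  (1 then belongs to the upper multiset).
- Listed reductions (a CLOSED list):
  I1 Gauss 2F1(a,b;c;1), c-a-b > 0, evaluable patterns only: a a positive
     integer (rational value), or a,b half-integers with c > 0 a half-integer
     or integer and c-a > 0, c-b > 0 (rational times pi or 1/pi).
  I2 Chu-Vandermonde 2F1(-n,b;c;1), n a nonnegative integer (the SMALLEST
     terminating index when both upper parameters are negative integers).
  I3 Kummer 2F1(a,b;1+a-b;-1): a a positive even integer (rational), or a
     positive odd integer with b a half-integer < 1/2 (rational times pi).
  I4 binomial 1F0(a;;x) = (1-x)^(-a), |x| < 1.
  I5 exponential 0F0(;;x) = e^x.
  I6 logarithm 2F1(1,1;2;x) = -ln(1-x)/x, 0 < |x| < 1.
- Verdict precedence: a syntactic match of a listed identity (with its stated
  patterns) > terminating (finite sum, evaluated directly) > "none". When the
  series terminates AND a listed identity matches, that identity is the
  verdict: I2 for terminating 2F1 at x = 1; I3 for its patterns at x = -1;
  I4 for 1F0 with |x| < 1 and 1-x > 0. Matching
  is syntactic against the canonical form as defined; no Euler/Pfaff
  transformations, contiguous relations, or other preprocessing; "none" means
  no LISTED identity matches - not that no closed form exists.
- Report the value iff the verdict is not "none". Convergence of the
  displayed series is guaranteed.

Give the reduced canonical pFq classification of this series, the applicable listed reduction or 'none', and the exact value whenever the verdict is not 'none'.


With C = 6/7: the canonical form is 1F2(-5; 1, 6; -1/6). Verdict: terminating at k = 5: the factor (-5)_k kills every later term; summing the 6 survivors is exact. Value: 32230614301/32920473600.

First insight: from the first term 6/7: the denominator's factorial ratio (C = 6/7, x = -1/6) is a lower Pochhammer.
Term ratio: r(k) = (-1/6) * (k-5) / [(k+1) (k+6) (k+1)] - rational in k, leading ratio (-1/6); with t_0 = 6/7, classification follows.


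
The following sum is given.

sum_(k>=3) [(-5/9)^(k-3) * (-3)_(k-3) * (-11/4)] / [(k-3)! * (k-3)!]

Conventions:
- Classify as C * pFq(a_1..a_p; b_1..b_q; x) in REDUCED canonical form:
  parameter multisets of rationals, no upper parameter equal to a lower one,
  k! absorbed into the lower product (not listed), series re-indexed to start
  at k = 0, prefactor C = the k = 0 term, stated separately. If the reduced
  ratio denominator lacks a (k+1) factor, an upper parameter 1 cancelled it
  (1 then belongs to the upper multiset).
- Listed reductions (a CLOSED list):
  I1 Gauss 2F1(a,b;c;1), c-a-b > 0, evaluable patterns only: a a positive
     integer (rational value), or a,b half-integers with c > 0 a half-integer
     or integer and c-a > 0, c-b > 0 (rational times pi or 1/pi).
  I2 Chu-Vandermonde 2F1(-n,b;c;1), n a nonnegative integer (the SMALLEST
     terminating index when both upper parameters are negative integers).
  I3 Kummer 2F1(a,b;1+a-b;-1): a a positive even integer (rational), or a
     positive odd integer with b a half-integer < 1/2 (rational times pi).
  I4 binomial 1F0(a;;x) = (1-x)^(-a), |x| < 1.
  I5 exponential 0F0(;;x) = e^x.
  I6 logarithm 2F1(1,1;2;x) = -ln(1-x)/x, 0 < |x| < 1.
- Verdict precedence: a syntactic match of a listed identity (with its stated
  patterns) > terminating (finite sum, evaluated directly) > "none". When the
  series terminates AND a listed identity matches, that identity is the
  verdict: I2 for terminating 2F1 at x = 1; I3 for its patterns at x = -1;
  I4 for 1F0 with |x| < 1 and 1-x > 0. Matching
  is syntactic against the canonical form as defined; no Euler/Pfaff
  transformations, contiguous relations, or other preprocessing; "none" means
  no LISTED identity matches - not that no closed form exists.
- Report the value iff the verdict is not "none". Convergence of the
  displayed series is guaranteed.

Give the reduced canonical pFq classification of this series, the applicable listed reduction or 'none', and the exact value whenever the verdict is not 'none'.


At argument -5/9: a 1F1 with upper {-3}, lower {1}, scaled by C = -11/4. Verdict: terminating - the sum ends at index 3 because -3 is a negative integer; exact evaluation follows. Value: -75977/8748.

The tell: from the first term -11/4: the denominator's factorial ratio (C = -11/4, x = -5/9) is a lower Pochhammer.
Term ratio: r(k) = (-5/9) * (k-3) / [(k+1) (k+1)] - rational; roots negated = parameters, x = (-5/9), C = -11/4.


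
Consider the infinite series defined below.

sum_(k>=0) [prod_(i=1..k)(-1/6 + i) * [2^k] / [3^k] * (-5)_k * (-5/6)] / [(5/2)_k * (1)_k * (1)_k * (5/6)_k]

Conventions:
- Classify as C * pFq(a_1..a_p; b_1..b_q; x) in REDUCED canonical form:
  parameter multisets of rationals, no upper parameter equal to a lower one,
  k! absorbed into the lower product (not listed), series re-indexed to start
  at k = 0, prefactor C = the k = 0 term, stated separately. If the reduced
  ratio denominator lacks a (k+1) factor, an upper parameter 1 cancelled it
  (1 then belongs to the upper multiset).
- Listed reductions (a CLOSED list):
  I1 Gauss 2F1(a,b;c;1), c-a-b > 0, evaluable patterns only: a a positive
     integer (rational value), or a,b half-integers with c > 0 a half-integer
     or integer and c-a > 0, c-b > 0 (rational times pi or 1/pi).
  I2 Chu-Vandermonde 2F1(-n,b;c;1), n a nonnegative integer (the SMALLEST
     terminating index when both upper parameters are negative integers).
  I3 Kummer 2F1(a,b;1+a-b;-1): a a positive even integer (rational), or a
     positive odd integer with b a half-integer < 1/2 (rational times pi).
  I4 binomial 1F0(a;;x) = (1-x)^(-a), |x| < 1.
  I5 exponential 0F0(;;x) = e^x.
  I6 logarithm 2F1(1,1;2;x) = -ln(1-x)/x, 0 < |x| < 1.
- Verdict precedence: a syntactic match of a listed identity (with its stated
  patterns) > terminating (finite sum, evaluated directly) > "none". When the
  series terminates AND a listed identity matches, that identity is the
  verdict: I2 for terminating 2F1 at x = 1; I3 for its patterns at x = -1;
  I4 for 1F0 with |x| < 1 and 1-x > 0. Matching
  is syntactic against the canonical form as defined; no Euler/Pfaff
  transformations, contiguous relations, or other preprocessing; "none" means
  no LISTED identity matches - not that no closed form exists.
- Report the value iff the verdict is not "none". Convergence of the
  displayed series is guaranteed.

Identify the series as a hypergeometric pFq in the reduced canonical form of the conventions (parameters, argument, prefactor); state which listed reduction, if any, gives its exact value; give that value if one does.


With C = -5/6: the canonical form is 1F2(-5; 1, 5/2; 2/3). Verdict: terminating - upper parameter -5 makes this a finite sum (last index 5), evaluated exactly. Exact value: 15059003/197026830.

Key step: with t_0 = -5/6, the running product (prefactor -5/6) telescopes to a rising factorial.
Ratio: r(k) = (2/3) * (k-5) / [(k+1) (k+5/2) (k+1)] - rational in k. x = (2/3); t_0 = -5/6; negate the roots.


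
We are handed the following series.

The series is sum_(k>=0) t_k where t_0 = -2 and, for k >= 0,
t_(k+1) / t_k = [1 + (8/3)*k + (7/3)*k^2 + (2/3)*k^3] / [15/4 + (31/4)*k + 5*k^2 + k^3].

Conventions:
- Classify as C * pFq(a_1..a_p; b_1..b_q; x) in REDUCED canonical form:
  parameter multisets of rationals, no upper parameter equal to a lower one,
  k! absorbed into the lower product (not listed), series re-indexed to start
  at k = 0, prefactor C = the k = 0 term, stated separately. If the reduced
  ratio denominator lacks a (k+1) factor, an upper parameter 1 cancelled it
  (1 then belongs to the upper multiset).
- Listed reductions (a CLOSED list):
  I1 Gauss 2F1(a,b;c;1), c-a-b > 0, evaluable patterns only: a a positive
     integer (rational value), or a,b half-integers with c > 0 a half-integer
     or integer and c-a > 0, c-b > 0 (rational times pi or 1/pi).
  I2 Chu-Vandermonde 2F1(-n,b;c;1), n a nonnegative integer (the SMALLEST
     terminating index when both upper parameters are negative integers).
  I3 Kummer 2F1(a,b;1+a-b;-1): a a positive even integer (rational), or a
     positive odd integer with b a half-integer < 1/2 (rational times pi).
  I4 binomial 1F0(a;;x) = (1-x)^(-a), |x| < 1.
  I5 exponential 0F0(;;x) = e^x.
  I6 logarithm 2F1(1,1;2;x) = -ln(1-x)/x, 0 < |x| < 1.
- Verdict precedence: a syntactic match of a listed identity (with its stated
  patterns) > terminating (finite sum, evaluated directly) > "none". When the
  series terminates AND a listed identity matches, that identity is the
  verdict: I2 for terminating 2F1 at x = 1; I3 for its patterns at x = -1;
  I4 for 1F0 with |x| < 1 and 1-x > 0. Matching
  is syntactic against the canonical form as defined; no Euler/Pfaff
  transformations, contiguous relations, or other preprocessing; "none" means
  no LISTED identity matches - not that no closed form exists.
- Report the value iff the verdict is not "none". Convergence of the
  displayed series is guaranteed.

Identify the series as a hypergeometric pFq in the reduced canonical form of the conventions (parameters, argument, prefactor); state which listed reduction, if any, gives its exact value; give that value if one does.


This is -2 * 2F1(1, 1; 5/2; 2/3) in reduced canonical form. Verdict: none. A 2F1 with upper {1, 1} fits none of I1-I6 at x = 2/3; the sum runs forever.

First insight: t_0 being -2, roots of the ratio polynomials (C = -2, x = 2/3) are the negated parameters.
Adjacent-term ratio: r(k) = (2/3) * (k+1) (k+1) / [(k+5/2) (k+1)] - rational; roots negated = parameters, x = (2/3), C = -2.


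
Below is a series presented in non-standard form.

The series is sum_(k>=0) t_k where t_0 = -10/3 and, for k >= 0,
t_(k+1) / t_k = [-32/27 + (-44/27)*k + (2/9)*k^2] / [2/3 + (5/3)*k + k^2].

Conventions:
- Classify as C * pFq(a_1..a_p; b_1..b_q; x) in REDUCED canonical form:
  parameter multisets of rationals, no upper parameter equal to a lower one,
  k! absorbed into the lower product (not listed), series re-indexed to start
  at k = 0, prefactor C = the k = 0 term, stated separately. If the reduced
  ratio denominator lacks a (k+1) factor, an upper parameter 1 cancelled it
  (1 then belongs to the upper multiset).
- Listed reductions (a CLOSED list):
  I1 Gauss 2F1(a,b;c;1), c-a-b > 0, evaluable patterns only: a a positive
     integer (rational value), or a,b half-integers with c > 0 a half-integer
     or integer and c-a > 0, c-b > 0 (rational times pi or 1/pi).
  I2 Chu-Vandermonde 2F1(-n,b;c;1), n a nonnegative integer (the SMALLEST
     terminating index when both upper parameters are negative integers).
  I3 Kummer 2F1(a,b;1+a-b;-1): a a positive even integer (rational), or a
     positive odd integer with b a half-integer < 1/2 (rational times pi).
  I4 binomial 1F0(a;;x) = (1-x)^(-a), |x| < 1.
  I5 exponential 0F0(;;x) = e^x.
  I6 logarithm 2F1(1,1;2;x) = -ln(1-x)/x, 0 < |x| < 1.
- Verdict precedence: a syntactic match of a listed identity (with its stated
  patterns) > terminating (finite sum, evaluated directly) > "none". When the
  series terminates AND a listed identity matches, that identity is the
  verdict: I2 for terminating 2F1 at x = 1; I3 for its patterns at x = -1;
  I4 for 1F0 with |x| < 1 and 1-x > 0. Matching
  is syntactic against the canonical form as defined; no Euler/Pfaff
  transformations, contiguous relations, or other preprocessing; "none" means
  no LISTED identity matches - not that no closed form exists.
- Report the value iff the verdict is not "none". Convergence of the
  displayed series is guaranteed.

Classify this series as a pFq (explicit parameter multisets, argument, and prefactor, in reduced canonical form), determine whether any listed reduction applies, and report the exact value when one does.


Reduced: x = 2/9, 1F0, upper = {-8}, lower = {-}, C = -10/3. Verdict: the binomial series (I4) matches (the 1F0 binomial series: exponent 8, x = 2/9). Hence: -57648010/129140163.

First insight: with t_0 = -10/3, factor the ratio over Q (prefactor -10/3): negated roots = parameters.
Term ratio: r(k) = (2/9) * (k-8) / [(k+1)] - poly over poly, x = (2/9) from leading terms; C = -10/3 at k = 0.


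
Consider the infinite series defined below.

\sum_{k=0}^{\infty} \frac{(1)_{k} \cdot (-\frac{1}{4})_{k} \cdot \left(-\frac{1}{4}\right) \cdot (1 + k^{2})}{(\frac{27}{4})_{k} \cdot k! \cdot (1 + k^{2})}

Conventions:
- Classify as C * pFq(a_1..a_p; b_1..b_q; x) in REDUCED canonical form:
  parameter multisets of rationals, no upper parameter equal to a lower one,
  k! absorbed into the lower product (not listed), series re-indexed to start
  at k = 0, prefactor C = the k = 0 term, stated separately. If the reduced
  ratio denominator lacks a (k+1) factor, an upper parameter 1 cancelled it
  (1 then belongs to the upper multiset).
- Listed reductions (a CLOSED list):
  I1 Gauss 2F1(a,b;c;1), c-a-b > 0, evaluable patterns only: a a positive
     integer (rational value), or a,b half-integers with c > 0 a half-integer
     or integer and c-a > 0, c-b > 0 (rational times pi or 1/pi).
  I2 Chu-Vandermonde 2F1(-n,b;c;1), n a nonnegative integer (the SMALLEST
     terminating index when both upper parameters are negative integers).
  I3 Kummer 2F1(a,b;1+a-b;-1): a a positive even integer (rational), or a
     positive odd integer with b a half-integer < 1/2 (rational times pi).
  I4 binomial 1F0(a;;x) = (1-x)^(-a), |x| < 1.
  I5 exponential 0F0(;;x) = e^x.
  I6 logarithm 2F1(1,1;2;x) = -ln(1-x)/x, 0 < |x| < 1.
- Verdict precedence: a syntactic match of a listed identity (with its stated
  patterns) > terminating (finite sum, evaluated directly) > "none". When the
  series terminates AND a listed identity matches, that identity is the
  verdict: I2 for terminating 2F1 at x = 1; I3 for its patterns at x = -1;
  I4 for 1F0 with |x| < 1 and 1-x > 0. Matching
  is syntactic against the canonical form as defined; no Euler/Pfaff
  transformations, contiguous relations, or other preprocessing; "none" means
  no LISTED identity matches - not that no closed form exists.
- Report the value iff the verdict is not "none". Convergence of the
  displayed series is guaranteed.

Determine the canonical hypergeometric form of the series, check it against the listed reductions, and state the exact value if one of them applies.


With C = -\frac{1}{4}: the canonical form is 2F1(-\frac{1}{4}, 1; \frac{27}{4}; 1). Verdict: the Gauss summation I1 applies (x = 1: the Gamma ratio telescopes since c-a-b = 6 > 0 and a = 1 in Z>0). Value: -\frac{23}{96}.

Key step: x = 1 and the factor k^2 + 1 cancels (top and bottom), leaving C = -1/4.
Adjacent-term ratio: r(k) = 1 * (k-\frac{1}{4}) (k+1) / [(k+\frac{27}{4}) (k+1)] ; factor over Q: parameters, x = 1, and C = -\frac{1}{4}.


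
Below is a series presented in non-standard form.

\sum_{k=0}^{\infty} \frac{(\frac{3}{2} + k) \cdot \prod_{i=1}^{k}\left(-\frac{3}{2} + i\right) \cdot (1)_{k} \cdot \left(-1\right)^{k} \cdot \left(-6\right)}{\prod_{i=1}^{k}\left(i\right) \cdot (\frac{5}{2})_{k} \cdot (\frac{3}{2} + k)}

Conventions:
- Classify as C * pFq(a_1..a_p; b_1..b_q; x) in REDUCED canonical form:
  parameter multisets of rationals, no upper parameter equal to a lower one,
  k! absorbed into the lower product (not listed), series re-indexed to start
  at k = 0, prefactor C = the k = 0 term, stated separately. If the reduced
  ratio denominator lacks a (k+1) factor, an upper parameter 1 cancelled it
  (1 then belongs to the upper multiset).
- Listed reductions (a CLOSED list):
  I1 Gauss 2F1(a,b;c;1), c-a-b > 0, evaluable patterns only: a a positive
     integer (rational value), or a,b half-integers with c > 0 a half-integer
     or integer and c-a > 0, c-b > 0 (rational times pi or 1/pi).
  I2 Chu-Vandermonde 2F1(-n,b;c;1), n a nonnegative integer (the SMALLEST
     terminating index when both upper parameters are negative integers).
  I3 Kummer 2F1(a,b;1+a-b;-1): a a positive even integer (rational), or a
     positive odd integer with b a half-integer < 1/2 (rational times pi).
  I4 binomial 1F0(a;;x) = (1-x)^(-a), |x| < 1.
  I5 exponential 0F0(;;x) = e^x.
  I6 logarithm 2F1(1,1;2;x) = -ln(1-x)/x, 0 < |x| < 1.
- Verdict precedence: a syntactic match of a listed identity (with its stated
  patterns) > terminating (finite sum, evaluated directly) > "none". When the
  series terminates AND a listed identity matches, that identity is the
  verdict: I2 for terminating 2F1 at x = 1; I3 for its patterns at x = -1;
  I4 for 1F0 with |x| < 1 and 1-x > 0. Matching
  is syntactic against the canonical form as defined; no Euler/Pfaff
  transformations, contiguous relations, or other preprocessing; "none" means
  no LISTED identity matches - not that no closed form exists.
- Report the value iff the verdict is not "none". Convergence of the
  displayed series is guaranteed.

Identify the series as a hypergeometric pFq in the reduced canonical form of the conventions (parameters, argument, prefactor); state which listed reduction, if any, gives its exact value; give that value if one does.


x = -1 here; the reduced form reads 2F1, upper {-\frac{1}{2}, 1}, lower {\frac{5}{2}}, C = -6. Verdict: this is Kummer's theorem (I3) (x = -1; c = \frac{5}{2} equals 1+a-b for upper {-\frac{1}{2}, 1}: listed pattern). Value: \left(-\frac{9}{4}\right) \cdot \pi.

Structural cue: x = -1 and the product of the first k integers (prefactor -6) is k!.
Consecutive-term ratio: r(k) = -1 * (k-\frac{1}{2}) (k+1) / [(k+\frac{5}{2}) (k+1)] ; factor over Q: parameters, x = -1, and C = -6.


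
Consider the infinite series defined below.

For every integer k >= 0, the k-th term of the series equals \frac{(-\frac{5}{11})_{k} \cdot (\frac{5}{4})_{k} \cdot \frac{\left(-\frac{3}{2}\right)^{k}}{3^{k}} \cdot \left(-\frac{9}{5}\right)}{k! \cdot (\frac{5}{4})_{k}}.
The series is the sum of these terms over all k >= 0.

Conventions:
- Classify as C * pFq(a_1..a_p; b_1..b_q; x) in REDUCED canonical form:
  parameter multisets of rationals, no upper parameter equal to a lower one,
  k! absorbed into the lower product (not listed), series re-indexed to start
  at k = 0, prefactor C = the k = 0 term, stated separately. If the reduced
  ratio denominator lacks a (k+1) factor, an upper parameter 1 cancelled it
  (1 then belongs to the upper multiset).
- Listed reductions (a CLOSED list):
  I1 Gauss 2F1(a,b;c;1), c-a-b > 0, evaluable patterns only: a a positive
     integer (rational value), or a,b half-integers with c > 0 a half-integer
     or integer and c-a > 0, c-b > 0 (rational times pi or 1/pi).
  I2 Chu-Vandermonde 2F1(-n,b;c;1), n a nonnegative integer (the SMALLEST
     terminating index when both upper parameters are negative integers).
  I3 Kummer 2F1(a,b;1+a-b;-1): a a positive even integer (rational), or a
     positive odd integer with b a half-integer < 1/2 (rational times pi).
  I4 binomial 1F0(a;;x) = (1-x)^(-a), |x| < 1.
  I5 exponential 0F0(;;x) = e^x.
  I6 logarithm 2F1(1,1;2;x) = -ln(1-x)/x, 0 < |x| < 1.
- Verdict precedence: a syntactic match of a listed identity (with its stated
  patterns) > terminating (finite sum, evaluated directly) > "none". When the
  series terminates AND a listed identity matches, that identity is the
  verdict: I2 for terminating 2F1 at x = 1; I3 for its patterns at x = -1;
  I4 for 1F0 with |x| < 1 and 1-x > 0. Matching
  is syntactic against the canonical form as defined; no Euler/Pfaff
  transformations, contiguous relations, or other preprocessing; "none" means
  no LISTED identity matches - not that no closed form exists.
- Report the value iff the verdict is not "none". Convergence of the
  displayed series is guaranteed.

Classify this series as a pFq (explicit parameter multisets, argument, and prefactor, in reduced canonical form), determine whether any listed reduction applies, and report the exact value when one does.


At argument -\frac{1}{2}: a 1F0 with upper {-\frac{5}{11}}, lower {-}, scaled by C = -\frac{9}{5}. Verdict: the binomial series (I4) matches (the 1F0 binomial series: exponent 5/11, x = -\frac{1}{2}). Exact value: \left(-\frac{9}{5}\right) \cdot \left(\frac{3}{2}\right)^{\frac{5}{11}}.

Key observation: from the first term -\frac{9}{5}: the two k-th powers (prefactor -9/5) combine into one argument.
Term ratio: r(k) = -\frac{1}{2} * (k-\frac{5}{11}) / [(k+1)] - rational in k, leading ratio -\frac{1}{2}; with t_0 = -\frac{9}{5}, classification follows.


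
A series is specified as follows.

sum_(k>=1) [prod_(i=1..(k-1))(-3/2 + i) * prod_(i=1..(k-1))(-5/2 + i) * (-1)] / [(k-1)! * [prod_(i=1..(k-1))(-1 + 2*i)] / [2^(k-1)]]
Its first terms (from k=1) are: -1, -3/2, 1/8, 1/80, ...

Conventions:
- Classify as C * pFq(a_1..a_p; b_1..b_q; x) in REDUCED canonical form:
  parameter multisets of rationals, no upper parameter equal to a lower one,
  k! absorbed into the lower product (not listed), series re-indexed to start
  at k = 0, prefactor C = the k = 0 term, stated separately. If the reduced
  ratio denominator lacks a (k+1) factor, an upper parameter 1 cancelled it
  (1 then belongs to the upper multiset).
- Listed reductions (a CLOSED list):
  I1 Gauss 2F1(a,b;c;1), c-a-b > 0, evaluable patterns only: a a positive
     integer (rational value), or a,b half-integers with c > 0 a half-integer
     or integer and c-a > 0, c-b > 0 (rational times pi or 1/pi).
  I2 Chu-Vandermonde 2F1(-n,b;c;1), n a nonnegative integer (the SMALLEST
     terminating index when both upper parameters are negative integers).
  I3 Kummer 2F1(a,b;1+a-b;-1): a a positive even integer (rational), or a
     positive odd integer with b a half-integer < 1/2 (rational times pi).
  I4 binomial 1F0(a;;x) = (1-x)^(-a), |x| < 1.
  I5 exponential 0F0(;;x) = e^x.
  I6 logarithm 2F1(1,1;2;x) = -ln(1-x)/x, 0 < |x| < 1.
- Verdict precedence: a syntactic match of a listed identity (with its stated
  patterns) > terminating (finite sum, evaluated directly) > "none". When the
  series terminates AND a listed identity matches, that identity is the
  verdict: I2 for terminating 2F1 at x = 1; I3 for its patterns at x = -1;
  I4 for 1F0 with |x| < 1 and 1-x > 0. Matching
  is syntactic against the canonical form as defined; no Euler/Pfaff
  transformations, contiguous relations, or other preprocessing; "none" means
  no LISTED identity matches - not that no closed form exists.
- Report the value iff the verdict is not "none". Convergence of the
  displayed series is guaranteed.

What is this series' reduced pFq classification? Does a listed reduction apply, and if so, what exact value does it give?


Key step: t_0 = -1 here, and the running product (C = -1, x = 1) telescopes to a rising factorial.
Ratio: r(k) = 1 * (k-3/2) (k-1/2) / [(k+1/2) (k+1)] - poly over poly, x = 1 from leading terms; C = -1 at k = 0.

Canonical form: C = -1 times 2F1 with upper {-3/2, -1/2}, lower {1/2}, x = 1. Verdict at x = 1: the half-integer Gauss pattern (I1) matches (x = 1; upper {-3/2, -1/2} half-integers, c = 1/2 in the evaluable pattern). Exact value: (-3/4) * pi.


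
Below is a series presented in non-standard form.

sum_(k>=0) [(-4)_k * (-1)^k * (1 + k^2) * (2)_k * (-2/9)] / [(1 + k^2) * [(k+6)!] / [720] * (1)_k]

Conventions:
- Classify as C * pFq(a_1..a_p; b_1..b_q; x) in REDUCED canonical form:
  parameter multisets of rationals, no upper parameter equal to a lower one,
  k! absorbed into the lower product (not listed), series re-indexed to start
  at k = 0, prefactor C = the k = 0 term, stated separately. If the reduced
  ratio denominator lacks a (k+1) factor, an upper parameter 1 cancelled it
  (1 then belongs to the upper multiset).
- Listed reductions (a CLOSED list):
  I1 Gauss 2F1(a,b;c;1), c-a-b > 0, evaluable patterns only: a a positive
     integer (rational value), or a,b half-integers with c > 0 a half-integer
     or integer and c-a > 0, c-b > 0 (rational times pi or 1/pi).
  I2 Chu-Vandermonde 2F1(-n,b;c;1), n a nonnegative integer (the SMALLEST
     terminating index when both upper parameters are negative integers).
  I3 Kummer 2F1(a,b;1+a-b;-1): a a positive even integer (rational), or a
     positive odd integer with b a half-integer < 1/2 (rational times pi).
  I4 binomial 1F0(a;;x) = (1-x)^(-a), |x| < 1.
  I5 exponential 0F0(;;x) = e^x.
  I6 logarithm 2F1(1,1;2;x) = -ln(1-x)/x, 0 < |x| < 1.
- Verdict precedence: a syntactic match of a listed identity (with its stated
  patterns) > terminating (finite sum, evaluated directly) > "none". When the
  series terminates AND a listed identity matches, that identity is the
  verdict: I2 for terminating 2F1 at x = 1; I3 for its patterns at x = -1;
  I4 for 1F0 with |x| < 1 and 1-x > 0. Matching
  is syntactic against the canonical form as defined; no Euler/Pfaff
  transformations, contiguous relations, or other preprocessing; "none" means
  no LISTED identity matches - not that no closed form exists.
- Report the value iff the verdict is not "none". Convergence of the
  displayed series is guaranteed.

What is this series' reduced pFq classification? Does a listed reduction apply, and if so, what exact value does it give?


Key observation: from the first term -2/9: the denominator's factorial ratio (C = -2/9, x = -1) is a lower Pochhammer.
Consecutive-term ratio: r(k) = (-1) * (k-4) (k+2) / [(k+7) (k+1)] ; factor over Q: parameters, x = (-1), and C = -2/9.

Reduced: x = -1, 2F1, upper = {-4, 2}, lower = {7}, C = -2/9. Verdict: this is Kummer's theorem (I3) (x = -1; c = 7 equals 1+a-b for upper {-4, 2}: listed pattern). Sum: -2/3.


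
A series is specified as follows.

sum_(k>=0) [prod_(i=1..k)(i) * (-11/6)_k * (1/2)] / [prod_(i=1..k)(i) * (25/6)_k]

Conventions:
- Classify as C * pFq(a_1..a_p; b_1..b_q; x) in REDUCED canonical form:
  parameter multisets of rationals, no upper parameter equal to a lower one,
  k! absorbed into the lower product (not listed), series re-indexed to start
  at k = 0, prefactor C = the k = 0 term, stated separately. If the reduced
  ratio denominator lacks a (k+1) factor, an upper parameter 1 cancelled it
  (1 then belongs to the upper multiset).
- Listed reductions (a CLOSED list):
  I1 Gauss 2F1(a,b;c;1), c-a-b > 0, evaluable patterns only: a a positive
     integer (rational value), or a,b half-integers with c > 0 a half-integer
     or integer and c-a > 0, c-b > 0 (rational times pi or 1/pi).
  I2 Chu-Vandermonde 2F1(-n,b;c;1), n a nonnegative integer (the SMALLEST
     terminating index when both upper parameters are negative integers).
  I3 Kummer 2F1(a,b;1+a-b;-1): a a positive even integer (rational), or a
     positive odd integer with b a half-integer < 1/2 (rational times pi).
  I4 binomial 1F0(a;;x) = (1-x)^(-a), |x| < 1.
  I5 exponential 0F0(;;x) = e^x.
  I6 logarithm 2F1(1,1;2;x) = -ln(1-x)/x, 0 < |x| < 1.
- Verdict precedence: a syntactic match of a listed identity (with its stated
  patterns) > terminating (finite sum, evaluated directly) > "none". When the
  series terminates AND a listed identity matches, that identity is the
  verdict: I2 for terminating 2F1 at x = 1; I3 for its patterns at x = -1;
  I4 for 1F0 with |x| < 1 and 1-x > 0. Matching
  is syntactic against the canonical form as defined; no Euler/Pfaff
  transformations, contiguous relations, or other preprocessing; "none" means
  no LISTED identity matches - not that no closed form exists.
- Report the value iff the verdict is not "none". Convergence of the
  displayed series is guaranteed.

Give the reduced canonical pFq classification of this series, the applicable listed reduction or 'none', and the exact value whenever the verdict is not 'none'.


x = 1 here; the reduced form reads 2F1, upper {-11/6, 1}, lower {25/6}, C = 1/2. Verdict at x = 1: the Gauss summation I1 matches (x = 1: the Gamma ratio telescopes since c-a-b = 5 > 0 and a = 1 in Z>0). Sum: 19/60.

First insight: t_0 = 1/2 here, and the product of the first k integers (prefactor 1/2) is k!.
Consecutive-term ratio: r(k) = 1 * (k-11/6) (k+1) / [(k+25/6) (k+1)] - poly over poly, x = 1 from leading terms; C = 1/2 at k = 0.


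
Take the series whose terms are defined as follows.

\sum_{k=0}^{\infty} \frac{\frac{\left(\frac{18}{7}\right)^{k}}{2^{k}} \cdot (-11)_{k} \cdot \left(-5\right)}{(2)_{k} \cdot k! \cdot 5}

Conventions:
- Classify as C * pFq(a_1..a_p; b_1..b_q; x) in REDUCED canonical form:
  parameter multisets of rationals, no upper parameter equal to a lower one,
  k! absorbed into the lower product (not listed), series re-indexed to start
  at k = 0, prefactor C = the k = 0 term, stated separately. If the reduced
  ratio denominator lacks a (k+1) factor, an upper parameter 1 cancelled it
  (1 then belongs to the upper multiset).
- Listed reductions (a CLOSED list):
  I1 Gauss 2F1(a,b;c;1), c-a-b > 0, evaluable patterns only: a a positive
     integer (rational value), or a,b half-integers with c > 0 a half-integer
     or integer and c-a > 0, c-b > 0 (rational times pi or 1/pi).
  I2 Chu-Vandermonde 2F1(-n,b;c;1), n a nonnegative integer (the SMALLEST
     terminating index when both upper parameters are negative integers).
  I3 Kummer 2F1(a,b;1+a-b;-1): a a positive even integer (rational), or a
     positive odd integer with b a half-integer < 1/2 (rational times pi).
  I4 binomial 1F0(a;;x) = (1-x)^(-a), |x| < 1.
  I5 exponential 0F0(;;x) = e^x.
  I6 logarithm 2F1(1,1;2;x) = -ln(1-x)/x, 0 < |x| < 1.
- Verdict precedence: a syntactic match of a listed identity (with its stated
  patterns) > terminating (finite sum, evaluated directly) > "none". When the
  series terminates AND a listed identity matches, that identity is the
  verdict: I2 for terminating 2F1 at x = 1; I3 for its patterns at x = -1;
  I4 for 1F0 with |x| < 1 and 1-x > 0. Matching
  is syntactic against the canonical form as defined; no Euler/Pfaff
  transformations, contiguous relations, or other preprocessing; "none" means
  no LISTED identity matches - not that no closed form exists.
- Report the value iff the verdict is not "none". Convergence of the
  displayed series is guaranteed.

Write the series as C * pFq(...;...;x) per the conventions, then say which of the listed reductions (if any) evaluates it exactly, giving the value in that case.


At argument \frac{9}{7}: a 1F1 with upper {-11}, lower {2}, scaled by C = -1. Verdict: terminating - upper parameter -11 makes this a finite sum (last index 11), evaluated exactly. Its exact value is -\frac{77815793669137}{779541295160320}.

Structural cue: t_0 = -1 here, and the constant factors (C = -1) combine into one prefactor.
Ratio: r(k) = \frac{9}{7} * (k-11) / [(k+2) (k+1)] - rational; roots negated = parameters, x = \frac{9}{7}, C = -1.


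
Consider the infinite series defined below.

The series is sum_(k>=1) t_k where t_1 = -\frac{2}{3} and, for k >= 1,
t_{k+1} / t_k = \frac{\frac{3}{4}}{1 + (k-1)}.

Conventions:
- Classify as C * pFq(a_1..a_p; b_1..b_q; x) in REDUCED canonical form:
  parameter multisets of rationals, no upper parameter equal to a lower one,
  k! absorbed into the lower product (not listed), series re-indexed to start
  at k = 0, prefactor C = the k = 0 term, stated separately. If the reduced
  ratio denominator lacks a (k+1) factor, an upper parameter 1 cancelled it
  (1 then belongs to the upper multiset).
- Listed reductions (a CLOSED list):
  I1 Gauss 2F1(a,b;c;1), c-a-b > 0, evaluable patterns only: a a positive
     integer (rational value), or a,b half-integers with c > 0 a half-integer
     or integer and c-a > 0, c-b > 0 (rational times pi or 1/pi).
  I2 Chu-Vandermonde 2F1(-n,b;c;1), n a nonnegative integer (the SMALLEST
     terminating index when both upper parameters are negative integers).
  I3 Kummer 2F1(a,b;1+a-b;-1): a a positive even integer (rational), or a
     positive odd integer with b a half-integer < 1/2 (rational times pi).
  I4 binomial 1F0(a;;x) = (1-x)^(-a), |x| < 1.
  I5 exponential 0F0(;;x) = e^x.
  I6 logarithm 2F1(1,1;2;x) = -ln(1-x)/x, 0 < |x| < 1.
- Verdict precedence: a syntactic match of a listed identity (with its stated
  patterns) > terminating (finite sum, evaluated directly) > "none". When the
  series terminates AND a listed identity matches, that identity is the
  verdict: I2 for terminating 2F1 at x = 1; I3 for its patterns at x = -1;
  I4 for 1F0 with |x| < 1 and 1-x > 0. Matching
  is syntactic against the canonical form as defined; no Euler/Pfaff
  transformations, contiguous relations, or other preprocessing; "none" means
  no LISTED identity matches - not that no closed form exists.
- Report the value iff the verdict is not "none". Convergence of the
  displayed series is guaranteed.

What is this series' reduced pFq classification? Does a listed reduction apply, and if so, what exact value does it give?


Canonical form: C = -\frac{2}{3} times 0F0 with upper {-}, lower {-}, x = \frac{3}{4}. Verdict: the exponential series (I5) applies (the 0F0 exponential series at x = \frac{3}{4}). Hence: \left(-\frac{2}{3}\right) \cdot e^{\frac{3}{4}}.

The tell: t_0 = -\frac{2}{3} here, and the expanded ratio factors over Q; C = -2/3, roots give parameters.
Consecutive-term ratio: r(k) = \frac{3}{4} * 1 / [(k+1)] - rational in k, leading ratio \frac{3}{4}; with t_0 = -\frac{2}{3}, classification follows.


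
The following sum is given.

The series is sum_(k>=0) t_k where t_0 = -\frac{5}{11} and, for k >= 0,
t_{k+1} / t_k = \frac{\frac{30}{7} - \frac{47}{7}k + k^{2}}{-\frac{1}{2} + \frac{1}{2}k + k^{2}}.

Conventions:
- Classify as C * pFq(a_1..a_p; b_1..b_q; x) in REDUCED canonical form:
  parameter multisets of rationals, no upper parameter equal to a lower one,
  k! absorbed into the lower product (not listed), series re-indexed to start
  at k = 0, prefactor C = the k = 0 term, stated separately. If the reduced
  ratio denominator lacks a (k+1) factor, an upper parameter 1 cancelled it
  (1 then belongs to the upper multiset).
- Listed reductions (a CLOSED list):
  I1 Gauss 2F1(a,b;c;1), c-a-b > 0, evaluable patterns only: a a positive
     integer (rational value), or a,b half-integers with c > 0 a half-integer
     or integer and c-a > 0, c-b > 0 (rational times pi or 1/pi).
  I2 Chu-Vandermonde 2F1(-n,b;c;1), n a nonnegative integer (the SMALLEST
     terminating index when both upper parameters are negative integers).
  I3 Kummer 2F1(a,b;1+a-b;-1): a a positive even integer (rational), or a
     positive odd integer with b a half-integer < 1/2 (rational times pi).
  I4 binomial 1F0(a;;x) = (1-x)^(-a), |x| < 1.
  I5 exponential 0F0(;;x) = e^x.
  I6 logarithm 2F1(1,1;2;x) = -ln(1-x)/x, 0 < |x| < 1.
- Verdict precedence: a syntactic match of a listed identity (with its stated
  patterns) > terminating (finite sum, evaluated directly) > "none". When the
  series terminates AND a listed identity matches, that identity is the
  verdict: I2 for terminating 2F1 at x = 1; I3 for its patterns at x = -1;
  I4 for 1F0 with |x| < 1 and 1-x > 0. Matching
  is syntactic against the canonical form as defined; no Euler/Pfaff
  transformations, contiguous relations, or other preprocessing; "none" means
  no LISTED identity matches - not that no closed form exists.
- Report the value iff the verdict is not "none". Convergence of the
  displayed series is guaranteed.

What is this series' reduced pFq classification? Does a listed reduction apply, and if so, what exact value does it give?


Prefactor -\frac{5}{11}, argument 1: 2F1 with upper {-6, -\frac{5}{7}} over lower {-\frac{1}{2}}. Verdict: this is Vandermonde's identity (I2) (terminating 2F1 at x = 1 with n = 6, b = -5/7, c = -\frac{1}{2}). Hence: \frac{11348945}{9058973}.

The tell: with t_0 = -\frac{5}{11}, the expanded ratio factors over Q; prefactor -5/11, roots give parameters.
Ratio: r(k) = 1 * (k-6) (k-\frac{5}{7}) / [(k-\frac{1}{2}) (k+1)] - rational in k, leading ratio 1; with t_0 = -\frac{5}{11}, classification follows.
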